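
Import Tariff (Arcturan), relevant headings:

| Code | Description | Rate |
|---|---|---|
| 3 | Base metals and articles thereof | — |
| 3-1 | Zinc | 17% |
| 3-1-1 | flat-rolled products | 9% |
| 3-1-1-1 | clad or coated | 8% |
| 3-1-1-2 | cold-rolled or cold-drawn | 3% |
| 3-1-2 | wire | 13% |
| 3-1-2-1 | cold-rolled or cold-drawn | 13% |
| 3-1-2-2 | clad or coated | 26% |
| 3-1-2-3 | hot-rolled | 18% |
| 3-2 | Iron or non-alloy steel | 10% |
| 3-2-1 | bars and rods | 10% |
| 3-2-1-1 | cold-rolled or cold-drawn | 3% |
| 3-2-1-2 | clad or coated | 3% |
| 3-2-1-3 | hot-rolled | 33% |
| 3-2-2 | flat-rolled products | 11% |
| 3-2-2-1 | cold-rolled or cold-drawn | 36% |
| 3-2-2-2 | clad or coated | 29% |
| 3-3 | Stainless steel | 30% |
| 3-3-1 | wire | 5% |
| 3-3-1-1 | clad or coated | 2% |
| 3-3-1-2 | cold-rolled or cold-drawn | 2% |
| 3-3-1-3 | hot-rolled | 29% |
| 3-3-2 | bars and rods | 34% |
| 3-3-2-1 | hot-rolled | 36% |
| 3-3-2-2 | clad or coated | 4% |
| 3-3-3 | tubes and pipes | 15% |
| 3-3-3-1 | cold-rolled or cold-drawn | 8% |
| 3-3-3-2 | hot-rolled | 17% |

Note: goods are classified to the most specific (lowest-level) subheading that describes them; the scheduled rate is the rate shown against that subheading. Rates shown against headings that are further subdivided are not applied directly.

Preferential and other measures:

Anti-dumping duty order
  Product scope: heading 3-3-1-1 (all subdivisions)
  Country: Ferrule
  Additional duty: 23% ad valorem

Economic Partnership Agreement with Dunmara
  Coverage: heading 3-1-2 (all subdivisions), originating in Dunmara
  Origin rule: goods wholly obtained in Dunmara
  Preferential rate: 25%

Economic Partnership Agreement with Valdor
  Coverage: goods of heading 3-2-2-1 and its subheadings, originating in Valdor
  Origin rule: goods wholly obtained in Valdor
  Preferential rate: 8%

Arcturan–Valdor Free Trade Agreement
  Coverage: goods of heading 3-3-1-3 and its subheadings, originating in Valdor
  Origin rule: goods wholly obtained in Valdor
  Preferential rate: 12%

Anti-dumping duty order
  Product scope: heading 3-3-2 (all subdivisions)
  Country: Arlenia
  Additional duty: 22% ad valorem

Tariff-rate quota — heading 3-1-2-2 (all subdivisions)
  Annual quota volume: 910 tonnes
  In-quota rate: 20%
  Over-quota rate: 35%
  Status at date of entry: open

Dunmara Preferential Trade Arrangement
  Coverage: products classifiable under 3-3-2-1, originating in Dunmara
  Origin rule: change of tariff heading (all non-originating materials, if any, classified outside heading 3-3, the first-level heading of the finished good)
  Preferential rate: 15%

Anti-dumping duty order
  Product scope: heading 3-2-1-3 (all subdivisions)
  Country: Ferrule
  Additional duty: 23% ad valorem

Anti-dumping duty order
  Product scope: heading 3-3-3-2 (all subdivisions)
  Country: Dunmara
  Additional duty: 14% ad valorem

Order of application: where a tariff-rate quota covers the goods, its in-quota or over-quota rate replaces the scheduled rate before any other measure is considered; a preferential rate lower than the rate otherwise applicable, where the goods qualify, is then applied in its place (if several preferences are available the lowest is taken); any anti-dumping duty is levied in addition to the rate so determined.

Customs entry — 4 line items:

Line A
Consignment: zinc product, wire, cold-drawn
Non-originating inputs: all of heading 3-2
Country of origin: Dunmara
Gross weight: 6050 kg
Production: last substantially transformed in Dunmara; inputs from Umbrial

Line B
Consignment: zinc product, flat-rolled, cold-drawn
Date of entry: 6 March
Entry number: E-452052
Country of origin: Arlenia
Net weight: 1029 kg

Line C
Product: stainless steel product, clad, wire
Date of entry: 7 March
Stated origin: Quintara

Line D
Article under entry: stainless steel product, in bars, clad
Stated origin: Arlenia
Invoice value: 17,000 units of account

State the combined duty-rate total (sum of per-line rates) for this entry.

Line A: zinc → 3-1; wire → 3-1-2; cold-drawn → 3-1-2-1. Scheduled 13%. Dunmara agreement on 3-1-2: not wholly obtained; Dunmara agreement on 3-3-2-1: 3-1-2-1 not covered. → 13%.
Line B: zinc → 3-1; flat-rolled → 3-1-1; cold-drawn → 3-1-1-2. Scheduled 3%. No special measure applies. → 3%.
Line C: stainless steel → 3-3; wire → 3-3-1; clad → 3-3-1-1. Scheduled 2%. No special measure applies. → 2%.
Line D: stainless steel → 3-3; in bars → 3-3-2; clad → 3-3-2-2. Scheduled 4%. anti-dumping (Arlenia, 3-3-2): +22%; total 4% + 22% = 26%. → 26%.
Sum: 13% + 3% + 2% + 26% = 44%.

44%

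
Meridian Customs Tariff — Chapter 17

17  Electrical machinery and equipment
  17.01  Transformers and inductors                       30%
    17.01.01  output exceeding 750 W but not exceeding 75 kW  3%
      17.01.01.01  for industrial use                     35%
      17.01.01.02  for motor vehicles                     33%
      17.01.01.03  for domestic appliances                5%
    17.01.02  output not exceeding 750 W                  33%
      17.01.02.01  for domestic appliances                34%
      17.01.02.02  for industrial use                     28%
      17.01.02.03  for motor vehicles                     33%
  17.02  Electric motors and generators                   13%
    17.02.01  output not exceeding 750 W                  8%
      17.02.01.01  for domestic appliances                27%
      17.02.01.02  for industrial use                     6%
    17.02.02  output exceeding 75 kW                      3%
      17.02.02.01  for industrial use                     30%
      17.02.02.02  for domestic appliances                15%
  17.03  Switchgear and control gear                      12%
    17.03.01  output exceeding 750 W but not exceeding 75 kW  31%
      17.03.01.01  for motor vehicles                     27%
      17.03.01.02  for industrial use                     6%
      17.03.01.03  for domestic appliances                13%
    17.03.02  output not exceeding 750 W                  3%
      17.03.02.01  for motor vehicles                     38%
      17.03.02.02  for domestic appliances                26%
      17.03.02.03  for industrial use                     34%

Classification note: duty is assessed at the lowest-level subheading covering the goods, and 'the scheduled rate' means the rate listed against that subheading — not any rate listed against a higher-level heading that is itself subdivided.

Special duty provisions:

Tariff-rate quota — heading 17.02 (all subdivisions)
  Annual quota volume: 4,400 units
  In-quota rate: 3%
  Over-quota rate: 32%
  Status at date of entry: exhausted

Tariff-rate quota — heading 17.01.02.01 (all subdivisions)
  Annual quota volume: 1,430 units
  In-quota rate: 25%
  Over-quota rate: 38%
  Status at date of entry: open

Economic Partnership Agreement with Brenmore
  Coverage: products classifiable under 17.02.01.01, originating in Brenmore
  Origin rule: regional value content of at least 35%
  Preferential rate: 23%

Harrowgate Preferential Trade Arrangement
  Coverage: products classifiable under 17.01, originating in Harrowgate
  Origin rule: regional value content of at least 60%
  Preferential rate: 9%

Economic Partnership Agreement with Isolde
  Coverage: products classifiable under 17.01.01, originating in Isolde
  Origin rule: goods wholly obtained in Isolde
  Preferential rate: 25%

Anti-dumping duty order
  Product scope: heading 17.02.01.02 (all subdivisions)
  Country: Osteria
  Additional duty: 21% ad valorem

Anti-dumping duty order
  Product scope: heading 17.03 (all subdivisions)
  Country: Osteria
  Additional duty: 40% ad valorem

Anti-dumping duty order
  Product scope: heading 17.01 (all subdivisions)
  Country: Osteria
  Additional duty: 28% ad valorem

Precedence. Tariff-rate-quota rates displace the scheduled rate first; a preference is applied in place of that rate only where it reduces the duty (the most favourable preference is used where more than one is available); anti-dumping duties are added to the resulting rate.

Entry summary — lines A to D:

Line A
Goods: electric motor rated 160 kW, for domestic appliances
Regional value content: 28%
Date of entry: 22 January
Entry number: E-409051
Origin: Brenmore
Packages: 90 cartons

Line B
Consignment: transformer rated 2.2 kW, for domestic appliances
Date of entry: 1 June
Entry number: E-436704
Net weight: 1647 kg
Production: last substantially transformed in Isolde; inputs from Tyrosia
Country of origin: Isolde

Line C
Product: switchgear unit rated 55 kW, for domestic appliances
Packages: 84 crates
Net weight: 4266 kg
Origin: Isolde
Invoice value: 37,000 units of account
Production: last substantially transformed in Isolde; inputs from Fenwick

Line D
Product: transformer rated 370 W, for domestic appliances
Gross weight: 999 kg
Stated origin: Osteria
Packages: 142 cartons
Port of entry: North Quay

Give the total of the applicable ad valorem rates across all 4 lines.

Line A: electric motor → 17.02; rated 160 kW → 17.02.02; for domestic appliances → 17.02.02.02. Scheduled 15%. quota on 17.02 exhausted → over-quota 32%; Brenmore agreement on 17.02.01.01: 17.02.02.02 not covered. → 32%.
Line B: transformer → 17.01; rated 2.2 kW → 17.01.01; for domestic appliances → 17.01.01.03. Scheduled 5%. Isolde agreement on 17.01.01: not wholly obtained. → 5%.
Line C: switchgear unit → 17.03; rated 55 kW → 17.03.01; for domestic appliances → 17.03.01.03. Scheduled 13%. Isolde agreement on 17.01.01: 17.03.01.03 not covered. → 13%.
Line D: transformer → 17.01; rated 370 W → 17.01.02; for domestic appliances → 17.01.02.01. Scheduled 34%. quota on 17.01.02.01 open → in-quota 25%; anti-dumping (Osteria, 17.01): +28%; total 25% + 28% = 53%. → 53%.
Sum: 32% + 5% + 13% + 53% = 103%.

103%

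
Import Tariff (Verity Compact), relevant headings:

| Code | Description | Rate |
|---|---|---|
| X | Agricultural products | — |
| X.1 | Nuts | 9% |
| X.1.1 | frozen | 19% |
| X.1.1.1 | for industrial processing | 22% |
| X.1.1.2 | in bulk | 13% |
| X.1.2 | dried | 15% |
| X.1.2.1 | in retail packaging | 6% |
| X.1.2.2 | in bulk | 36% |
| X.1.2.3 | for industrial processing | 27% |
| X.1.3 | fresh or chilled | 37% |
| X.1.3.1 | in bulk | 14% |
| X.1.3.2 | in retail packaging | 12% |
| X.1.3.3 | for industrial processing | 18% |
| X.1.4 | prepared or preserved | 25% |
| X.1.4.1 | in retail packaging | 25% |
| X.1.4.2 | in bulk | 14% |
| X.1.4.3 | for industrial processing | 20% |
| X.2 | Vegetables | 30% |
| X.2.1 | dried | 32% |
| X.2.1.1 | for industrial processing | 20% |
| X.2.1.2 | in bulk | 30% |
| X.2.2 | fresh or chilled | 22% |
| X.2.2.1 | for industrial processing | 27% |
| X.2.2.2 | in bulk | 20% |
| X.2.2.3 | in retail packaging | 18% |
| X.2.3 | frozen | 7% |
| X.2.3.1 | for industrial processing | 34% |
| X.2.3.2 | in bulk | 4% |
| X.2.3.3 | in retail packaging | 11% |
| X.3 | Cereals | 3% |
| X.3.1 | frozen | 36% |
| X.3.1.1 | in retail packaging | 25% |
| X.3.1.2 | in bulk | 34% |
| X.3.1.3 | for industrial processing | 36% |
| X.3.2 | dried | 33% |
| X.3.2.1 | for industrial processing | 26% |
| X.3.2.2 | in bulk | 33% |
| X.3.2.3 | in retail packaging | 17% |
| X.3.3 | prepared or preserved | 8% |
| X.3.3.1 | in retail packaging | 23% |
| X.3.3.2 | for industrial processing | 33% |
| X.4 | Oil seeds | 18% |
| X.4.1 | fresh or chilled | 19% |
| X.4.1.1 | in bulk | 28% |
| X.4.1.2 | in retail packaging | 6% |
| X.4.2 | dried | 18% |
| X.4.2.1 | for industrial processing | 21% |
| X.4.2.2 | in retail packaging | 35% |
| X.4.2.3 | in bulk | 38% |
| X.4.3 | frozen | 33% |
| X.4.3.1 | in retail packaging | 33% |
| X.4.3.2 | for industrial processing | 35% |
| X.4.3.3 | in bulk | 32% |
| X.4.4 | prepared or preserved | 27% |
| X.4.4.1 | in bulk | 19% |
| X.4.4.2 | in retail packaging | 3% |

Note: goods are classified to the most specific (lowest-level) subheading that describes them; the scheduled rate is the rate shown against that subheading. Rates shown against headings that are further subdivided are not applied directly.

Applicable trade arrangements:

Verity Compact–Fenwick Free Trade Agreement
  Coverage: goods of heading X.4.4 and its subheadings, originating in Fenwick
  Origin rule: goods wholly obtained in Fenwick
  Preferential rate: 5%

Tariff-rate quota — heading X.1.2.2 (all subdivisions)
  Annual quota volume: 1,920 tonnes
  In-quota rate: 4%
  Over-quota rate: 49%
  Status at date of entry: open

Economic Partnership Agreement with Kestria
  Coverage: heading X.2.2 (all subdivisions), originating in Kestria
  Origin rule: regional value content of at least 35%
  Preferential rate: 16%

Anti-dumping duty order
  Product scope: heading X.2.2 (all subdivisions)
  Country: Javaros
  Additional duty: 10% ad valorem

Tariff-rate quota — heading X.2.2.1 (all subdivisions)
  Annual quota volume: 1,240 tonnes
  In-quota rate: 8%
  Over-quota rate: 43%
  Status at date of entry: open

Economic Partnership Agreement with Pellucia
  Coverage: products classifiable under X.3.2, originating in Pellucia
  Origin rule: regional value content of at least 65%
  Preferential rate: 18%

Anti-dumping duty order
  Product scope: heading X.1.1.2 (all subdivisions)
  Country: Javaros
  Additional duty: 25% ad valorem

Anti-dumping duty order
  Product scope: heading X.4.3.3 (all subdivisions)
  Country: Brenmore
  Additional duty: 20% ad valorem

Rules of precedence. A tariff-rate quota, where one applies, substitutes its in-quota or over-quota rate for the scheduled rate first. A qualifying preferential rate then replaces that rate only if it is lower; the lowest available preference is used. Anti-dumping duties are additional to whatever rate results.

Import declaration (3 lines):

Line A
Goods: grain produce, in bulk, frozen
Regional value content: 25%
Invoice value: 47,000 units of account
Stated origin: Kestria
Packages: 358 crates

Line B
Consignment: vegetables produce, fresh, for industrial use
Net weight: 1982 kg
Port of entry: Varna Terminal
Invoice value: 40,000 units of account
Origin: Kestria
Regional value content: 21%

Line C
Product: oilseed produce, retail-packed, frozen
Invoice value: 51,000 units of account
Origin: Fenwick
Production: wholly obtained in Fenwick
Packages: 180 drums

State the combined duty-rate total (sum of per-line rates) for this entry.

Line A: grain → X.3; frozen → X.3.1; in bulk → X.3.1.2. Scheduled 34%. Kestria agreement on X.2.2: X.3.1.2 not covered. → 34%.
Line B: vegetables → X.2; fresh → X.2.2; for industrial use → X.2.2.1. Scheduled 27%. quota on X.2.2.1 open → in-quota 8%; Kestria agreement on X.2.2: RVC < 35%. → 8%.
Line C: oilseed → X.4; frozen → X.4.3; retail-packed → X.4.3.1. Scheduled 33%. Fenwick agreement on X.4.4: X.4.3.1 not covered. → 33%.
Sum: 34% + 8% + 33% = 75%.

75%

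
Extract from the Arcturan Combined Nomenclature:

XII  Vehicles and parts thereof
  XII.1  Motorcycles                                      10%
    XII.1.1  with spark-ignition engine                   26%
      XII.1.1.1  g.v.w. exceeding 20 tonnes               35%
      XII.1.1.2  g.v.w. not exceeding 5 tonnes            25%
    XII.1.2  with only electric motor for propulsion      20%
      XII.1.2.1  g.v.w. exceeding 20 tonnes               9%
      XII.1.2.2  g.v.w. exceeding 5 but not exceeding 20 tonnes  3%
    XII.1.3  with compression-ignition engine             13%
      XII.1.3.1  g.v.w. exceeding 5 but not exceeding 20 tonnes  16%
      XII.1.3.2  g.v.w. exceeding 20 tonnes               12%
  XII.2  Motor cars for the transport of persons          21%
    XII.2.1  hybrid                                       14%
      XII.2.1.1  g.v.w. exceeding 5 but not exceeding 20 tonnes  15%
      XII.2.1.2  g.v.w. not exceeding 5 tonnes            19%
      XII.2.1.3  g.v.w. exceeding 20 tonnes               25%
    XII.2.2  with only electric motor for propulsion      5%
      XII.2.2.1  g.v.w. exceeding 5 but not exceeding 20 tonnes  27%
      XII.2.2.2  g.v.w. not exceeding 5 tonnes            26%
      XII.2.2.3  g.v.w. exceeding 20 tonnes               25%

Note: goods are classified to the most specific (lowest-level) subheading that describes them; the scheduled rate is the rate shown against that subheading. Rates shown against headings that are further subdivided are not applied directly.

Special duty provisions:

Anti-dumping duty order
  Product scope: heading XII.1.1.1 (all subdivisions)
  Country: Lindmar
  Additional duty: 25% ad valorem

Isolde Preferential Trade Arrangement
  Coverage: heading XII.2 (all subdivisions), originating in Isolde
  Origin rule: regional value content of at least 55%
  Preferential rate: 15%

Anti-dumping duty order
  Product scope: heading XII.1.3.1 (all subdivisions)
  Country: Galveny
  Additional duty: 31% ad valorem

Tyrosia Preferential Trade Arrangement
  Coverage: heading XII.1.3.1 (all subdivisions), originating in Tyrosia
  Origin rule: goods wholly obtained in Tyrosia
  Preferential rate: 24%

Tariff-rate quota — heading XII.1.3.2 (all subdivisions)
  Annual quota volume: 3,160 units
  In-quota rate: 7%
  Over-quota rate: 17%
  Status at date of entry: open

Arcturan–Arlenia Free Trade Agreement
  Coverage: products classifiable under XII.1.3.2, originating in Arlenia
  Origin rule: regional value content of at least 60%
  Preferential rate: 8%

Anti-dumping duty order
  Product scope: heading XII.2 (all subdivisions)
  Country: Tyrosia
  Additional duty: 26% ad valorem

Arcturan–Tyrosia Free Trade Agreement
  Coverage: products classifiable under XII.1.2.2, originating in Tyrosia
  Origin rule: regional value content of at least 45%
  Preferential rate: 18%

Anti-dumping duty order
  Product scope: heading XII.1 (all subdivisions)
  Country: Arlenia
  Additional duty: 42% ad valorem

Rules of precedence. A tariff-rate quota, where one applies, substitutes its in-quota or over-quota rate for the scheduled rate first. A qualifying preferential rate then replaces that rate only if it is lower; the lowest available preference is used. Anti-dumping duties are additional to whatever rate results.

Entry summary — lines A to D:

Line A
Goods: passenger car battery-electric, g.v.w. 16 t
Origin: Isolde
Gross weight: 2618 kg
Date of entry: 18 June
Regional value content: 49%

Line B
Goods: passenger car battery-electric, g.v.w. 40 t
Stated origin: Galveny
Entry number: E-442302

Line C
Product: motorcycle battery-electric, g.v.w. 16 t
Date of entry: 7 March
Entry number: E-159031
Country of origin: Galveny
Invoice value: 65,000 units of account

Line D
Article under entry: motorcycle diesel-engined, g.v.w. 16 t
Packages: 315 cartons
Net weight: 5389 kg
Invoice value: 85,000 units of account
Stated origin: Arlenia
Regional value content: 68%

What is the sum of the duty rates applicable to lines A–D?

113%

Line A: passenger car → XII.2; battery-electric → XII.2.2; g.v.w. 16 t → XII.2.2.1. Scheduled 27%. Isolde agreement on XII.2: RVC < 55%. → 27%.
Line B: passenger car → XII.2; battery-electric → XII.2.2; g.v.w. 40 t → XII.2.2.3. Scheduled 25%. No special measure applies. → 25%.
Line C: motorcycle → XII.1; battery-electric → XII.1.2; g.v.w. 16 t → XII.1.2.2. Scheduled 3%. No special measure applies. → 3%.
Line D: motorcycle → XII.1; diesel-engined → XII.1.3; g.v.w. 16 t → XII.1.3.1. Scheduled 16%. Arlenia agreement on XII.1.3.2: XII.1.3.1 not covered; anti-dumping (Arlenia, XII.1): +42%; total 16% + 42% = 58%. → 58%.
Sum: 27% + 25% + 3% + 58% = 113%.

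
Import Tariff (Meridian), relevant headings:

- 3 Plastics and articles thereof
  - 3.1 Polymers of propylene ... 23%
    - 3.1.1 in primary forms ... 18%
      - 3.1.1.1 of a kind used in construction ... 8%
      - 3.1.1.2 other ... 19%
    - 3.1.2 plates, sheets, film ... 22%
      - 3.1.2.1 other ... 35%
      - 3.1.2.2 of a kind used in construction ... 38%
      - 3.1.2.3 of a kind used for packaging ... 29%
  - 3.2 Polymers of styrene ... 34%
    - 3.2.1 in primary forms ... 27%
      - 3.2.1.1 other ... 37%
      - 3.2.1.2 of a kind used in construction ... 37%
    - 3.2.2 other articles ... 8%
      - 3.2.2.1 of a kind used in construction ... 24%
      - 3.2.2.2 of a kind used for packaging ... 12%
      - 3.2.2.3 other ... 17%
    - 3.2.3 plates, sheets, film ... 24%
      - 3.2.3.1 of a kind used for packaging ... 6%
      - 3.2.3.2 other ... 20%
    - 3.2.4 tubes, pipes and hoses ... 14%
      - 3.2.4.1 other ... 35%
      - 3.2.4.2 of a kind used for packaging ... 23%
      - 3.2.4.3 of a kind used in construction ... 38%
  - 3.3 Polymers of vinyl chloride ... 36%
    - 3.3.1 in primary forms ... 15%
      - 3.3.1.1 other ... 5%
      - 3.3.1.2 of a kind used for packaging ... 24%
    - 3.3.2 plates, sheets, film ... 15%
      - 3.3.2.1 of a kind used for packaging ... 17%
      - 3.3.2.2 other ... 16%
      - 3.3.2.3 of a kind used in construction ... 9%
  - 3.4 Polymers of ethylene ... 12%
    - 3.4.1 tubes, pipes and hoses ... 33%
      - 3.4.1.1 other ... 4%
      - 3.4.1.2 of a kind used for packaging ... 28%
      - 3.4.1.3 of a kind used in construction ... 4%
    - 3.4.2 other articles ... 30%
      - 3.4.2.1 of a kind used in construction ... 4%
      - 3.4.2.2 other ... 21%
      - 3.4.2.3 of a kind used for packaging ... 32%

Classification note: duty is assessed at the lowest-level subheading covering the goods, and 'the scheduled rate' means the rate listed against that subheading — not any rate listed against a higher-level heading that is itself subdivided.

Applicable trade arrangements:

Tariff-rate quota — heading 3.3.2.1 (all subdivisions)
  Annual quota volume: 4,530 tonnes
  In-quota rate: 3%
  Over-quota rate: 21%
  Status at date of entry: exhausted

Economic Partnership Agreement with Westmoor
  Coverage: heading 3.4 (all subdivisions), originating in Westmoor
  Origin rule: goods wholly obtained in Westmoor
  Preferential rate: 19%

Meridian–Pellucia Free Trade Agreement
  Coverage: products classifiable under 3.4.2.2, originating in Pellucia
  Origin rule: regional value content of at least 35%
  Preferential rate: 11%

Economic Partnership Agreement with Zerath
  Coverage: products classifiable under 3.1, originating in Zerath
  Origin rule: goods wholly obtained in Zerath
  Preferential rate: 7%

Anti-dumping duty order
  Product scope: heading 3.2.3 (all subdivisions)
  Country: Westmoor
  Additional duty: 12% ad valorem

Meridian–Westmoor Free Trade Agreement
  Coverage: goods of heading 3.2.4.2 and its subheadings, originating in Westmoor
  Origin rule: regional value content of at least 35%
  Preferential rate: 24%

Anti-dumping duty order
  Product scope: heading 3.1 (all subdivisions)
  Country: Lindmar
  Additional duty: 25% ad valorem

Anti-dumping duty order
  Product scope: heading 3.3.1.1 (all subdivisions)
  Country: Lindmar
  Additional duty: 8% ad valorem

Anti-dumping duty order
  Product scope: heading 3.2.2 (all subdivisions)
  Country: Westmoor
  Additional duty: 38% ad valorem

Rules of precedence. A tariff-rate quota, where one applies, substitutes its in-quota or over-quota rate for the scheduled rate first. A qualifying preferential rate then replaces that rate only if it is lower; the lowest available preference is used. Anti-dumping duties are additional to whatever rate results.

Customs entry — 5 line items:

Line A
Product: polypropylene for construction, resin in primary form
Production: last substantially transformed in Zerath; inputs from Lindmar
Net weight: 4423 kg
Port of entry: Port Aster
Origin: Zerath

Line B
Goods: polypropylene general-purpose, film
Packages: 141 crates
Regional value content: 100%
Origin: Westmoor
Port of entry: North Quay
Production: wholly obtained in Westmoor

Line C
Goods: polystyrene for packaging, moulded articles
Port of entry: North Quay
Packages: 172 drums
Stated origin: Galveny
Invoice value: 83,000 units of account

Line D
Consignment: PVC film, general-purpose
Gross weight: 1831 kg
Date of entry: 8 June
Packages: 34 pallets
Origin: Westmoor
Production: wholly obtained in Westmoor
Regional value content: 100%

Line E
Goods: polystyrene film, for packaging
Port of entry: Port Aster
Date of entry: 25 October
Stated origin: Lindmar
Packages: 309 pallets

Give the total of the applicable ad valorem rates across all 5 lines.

77%

Line A: polypropylene → 3.1; resin in primary form → 3.1.1; for construction → 3.1.1.1. Scheduled 8%. Zerath agreement on 3.1: not wholly obtained. → 8%.
Line B: polypropylene → 3.1; film → 3.1.2; general-purpose → 3.1.2.1. Scheduled 35%. Westmoor agreement on 3.4: 3.1.2.1 not covered; Westmoor agreement on 3.2.4.2: 3.1.2.1 not covered. → 35%.
Line C: polystyrene → 3.2; moulded articles → 3.2.2; for packaging → 3.2.2.2. Scheduled 12%. No special measure applies. → 12%.
Line D: PVC → 3.3; film → 3.3.2; general-purpose → 3.3.2.2. Scheduled 16%. Westmoor agreement on 3.4: 3.3.2.2 not covered; Westmoor agreement on 3.2.4.2: 3.3.2.2 not covered. → 16%.
Line E: polystyrene → 3.2; film → 3.2.3; for packaging → 3.2.3.1. Scheduled 6%. No special measure applies. → 6%.
Sum: 8% + 35% + 12% + 16% + 6% = 77%.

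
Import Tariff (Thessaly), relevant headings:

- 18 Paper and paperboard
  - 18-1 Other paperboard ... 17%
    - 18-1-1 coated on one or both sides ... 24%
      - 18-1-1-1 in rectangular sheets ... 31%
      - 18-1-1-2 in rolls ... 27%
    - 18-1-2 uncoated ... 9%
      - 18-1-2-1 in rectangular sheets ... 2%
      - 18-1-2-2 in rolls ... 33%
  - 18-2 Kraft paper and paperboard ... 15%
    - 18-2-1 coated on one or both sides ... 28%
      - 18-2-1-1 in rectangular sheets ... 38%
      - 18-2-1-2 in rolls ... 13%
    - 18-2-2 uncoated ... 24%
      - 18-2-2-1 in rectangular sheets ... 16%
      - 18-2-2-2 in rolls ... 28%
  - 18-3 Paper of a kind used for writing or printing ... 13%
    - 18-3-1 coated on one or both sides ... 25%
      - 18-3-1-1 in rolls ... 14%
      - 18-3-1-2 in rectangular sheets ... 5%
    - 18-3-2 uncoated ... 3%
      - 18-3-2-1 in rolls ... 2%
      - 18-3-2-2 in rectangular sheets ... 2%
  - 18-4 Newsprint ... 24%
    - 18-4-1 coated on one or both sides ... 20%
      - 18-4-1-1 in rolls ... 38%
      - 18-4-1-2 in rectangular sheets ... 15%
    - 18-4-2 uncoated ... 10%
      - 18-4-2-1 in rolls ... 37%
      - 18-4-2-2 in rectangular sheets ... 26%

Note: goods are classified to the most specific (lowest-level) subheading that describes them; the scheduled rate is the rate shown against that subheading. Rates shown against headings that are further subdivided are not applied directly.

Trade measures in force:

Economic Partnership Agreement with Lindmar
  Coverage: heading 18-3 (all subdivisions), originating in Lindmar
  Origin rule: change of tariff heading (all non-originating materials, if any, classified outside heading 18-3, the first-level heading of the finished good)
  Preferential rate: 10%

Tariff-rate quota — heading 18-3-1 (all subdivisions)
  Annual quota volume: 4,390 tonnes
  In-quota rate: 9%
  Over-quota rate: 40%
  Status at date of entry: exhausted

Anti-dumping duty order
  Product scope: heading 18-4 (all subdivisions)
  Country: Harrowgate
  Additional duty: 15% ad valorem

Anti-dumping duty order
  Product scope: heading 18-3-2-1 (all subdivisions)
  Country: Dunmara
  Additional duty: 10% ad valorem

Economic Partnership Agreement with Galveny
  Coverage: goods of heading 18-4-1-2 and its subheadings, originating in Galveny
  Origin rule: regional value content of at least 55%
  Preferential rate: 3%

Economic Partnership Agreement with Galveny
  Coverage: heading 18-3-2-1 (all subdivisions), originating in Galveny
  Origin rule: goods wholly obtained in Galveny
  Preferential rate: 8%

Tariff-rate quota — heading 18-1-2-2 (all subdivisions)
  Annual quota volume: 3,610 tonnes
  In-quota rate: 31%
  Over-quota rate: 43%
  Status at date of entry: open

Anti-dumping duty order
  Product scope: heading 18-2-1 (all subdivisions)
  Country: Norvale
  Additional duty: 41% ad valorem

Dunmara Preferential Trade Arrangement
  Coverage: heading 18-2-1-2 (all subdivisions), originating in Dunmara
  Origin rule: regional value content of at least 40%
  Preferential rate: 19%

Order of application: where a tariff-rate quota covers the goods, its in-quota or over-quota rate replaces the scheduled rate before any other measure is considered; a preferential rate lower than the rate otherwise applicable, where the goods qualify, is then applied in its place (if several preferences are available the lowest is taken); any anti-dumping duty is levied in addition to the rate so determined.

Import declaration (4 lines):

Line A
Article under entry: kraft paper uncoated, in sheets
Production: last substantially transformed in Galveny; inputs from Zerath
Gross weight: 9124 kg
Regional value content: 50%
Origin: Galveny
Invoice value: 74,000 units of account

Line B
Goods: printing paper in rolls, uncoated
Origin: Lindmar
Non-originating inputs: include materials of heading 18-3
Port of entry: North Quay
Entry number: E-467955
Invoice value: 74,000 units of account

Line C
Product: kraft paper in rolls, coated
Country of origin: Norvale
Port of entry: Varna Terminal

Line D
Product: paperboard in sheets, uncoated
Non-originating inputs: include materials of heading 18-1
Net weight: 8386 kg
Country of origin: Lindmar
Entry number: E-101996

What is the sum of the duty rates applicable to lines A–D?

Line A: kraft paper → 18-2; uncoated → 18-2-2; in sheets → 18-2-2-1. Scheduled 16%. Galveny agreement on 18-4-1-2: 18-2-2-1 not covered; Galveny agreement on 18-3-2-1: 18-2-2-1 not covered. → 16%.
Line B: printing paper → 18-3; uncoated → 18-3-2; in rolls → 18-3-2-1. Scheduled 2%. Lindmar agreement on 18-3: CTH not met. → 2%.
Line C: kraft paper → 18-2; coated → 18-2-1; in rolls → 18-2-1-2. Scheduled 13%. anti-dumping (Norvale, 18-2-1): +41%; total 13% + 41% = 54%. → 54%.
Line D: paperboard → 18-1; uncoated → 18-1-2; in sheets → 18-1-2-1. Scheduled 2%. Lindmar agreement on 18-3: 18-1-2-1 not covered. → 2%.
Sum: 16% + 2% + 54% + 2% = 74%.

74%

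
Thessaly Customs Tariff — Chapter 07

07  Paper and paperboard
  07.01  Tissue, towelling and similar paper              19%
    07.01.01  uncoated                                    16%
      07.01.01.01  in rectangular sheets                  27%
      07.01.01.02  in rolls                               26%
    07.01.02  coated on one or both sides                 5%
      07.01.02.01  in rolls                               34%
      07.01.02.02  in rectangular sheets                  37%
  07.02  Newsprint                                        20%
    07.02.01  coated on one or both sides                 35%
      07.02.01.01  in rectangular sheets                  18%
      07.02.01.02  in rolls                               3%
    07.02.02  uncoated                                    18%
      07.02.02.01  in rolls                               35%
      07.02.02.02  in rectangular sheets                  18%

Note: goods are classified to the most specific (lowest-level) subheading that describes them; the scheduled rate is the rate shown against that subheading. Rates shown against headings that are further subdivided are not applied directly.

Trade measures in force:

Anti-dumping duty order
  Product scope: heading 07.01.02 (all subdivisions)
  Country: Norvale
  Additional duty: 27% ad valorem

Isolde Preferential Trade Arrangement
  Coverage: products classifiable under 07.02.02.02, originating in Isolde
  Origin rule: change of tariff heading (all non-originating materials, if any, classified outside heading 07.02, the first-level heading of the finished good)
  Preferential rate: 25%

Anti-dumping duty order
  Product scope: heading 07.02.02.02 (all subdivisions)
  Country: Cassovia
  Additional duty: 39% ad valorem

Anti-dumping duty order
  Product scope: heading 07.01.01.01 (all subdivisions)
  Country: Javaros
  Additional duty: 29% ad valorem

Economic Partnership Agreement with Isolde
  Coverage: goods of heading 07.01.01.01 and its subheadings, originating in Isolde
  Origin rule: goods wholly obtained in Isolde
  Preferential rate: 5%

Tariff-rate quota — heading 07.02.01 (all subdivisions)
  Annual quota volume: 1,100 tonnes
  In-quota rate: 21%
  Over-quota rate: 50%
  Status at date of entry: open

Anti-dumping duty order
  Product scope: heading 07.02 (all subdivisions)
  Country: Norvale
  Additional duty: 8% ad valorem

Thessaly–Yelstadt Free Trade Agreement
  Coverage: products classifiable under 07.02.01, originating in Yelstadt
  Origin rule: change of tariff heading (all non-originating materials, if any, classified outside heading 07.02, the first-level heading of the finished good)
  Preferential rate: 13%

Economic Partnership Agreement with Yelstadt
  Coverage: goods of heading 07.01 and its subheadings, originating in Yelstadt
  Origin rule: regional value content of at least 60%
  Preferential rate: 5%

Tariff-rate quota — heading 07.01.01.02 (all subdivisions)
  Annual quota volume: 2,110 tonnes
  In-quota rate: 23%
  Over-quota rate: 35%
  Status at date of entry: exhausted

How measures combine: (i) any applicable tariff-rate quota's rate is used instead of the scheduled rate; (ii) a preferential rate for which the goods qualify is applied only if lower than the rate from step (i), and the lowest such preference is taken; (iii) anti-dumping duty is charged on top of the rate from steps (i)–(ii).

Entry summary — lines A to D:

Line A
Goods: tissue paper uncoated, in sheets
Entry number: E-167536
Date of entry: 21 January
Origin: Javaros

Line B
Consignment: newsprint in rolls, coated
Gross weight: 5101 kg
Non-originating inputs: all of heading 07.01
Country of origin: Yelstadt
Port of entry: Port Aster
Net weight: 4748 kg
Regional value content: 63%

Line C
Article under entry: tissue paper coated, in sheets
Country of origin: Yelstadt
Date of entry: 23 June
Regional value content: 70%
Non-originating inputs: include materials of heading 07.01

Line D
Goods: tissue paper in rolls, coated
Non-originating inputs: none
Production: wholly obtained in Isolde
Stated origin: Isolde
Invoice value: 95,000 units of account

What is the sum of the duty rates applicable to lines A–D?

108%

Line A: tissue paper → 07.01; uncoated → 07.01.01; in sheets → 07.01.01.01. Scheduled 27%. anti-dumping (Javaros, 07.01.01.01): +29%; total 27% + 29% = 56%. → 56%.
Line B: newsprint → 07.02; coated → 07.02.01; in rolls → 07.02.01.02. Scheduled 3%. quota on 07.02.01 open → in-quota 21%; Yelstadt agreement on 07.02.01: CTH met → 13% available; Yelstadt agreement on 07.01: 07.02.01.02 not covered; preferential 13%. → 13%.
Line C: tissue paper → 07.01; coated → 07.01.02; in sheets → 07.01.02.02. Scheduled 37%. Yelstadt agreement on 07.02.01: 07.01.02.02 not covered; Yelstadt agreement on 07.01: RVC ≥ 60% → 5% available; preferential 5%. → 5%.
Line D: tissue paper → 07.01; coated → 07.01.02; in rolls → 07.01.02.01. Scheduled 34%. Isolde agreement on 07.02.02.02: 07.01.02.01 not covered; Isolde agreement on 07.01.01.01: 07.01.02.01 not covered. → 34%.
Sum: 56% + 13% + 5% + 34% = 108%.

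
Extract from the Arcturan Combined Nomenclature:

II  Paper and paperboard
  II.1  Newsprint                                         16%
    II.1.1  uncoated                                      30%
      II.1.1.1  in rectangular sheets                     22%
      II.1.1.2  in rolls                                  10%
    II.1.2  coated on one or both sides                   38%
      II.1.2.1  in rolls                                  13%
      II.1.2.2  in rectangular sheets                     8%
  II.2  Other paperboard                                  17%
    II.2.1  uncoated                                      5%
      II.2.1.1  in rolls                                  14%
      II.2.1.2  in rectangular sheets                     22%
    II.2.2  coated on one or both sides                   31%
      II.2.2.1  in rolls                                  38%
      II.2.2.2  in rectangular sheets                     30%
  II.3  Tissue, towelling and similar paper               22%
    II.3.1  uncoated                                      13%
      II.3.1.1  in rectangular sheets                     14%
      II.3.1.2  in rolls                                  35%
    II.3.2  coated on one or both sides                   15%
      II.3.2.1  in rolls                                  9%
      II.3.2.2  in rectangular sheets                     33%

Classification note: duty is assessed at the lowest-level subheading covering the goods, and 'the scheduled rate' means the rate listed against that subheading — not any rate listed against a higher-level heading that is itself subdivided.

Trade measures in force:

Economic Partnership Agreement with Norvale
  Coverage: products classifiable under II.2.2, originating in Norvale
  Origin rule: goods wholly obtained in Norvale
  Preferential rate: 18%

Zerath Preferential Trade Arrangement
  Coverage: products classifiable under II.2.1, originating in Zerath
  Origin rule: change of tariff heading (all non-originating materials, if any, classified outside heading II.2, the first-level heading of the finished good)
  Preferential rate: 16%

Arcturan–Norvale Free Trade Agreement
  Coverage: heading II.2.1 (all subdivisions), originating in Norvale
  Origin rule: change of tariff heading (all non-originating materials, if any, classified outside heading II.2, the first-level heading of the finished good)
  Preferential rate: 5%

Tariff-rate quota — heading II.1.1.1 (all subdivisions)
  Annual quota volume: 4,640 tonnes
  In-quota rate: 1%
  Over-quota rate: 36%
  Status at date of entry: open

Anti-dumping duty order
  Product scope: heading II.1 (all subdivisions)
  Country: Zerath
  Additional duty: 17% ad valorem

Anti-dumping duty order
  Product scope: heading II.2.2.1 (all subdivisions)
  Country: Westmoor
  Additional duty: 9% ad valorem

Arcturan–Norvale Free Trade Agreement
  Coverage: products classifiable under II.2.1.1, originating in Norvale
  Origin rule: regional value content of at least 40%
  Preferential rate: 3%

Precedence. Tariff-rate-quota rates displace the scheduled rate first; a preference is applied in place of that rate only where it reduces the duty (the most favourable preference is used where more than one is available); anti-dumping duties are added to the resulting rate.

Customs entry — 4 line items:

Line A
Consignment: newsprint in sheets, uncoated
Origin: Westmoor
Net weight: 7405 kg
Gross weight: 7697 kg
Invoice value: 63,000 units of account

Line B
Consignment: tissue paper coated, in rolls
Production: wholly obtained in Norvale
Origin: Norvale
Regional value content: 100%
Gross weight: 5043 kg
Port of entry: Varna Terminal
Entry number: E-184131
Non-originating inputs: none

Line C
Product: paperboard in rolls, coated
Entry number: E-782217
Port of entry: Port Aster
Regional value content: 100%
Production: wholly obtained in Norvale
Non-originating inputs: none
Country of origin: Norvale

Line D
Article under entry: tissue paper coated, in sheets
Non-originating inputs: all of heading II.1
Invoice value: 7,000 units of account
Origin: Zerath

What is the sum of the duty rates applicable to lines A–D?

Line A: newsprint → II.1; uncoated → II.1.1; in sheets → II.1.1.1. Scheduled 22%. quota on II.1.1.1 open → in-quota 1%. → 1%.
Line B: tissue paper → II.3; coated → II.3.2; in rolls → II.3.2.1. Scheduled 9%. Norvale agreement on II.2.2: II.3.2.1 not covered; Norvale agreement on II.2.1: II.3.2.1 not covered; Norvale agreement on II.2.1.1: II.3.2.1 not covered. → 9%.
Line C: paperboard → II.2; coated → II.2.2; in rolls → II.2.2.1. Scheduled 38%. Norvale agreement on II.2.2: wholly obtained → 18% available; Norvale agreement on II.2.1: II.2.2.1 not covered; Norvale agreement on II.2.1.1: II.2.2.1 not covered; preferential 18%. → 18%.
Line D: tissue paper → II.3; coated → II.3.2; in sheets → II.3.2.2. Scheduled 33%. Zerath agreement on II.2.1: II.3.2.2 not covered. → 33%.
Sum: 1% + 9% + 18% + 33% = 61%.

61%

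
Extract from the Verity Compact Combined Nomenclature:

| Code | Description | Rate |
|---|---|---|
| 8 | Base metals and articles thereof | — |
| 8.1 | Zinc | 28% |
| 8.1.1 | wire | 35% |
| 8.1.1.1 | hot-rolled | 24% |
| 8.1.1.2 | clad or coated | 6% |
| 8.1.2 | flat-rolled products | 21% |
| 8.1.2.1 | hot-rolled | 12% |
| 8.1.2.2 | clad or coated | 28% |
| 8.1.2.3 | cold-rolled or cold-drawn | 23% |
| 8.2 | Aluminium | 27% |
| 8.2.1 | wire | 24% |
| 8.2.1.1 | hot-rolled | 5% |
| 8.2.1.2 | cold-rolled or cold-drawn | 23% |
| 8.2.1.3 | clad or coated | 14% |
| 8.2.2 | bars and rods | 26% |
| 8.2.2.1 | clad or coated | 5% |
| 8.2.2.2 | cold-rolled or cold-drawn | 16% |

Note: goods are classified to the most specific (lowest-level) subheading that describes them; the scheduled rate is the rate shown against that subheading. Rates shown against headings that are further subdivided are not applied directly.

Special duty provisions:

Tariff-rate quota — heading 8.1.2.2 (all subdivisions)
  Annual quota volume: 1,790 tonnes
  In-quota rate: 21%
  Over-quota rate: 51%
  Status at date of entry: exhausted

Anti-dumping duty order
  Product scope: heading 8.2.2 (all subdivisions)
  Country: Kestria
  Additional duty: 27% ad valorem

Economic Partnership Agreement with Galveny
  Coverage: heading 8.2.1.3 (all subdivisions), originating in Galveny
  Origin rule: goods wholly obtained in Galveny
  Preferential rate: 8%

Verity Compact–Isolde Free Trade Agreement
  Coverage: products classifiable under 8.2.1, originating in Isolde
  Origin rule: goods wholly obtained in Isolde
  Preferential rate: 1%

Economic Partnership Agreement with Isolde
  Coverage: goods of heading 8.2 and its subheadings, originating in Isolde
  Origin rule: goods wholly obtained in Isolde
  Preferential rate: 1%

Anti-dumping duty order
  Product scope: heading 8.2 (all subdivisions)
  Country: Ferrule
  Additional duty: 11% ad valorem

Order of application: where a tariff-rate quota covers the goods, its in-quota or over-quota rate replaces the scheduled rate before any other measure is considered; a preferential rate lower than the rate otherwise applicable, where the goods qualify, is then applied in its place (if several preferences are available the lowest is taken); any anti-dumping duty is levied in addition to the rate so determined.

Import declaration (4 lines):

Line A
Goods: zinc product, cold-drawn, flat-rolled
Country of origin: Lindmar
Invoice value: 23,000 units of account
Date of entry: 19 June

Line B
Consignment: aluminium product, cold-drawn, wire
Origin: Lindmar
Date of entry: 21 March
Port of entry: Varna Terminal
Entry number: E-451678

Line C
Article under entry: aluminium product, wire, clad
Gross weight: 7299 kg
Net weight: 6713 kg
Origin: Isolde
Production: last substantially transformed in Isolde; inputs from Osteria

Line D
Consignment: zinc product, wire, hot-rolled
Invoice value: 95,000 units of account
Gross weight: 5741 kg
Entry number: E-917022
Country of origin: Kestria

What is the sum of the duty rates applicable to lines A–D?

84%

Line A: zinc → 8.1; flat-rolled → 8.1.2; cold-drawn → 8.1.2.3. Scheduled 23%. No special measure applies. → 23%.
Line B: aluminium → 8.2; wire → 8.2.1; cold-drawn → 8.2.1.2. Scheduled 23%. No special measure applies. → 23%.
Line C: aluminium → 8.2; wire → 8.2.1; clad → 8.2.1.3. Scheduled 14%. Isolde agreement on 8.2.1: not wholly obtained; Isolde agreement on 8.2: not wholly obtained. → 14%.
Line D: zinc → 8.1; wire → 8.1.1; hot-rolled → 8.1.1.1. Scheduled 24%. No special measure applies. → 24%.
Sum: 23% + 23% + 14% + 24% = 84%.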